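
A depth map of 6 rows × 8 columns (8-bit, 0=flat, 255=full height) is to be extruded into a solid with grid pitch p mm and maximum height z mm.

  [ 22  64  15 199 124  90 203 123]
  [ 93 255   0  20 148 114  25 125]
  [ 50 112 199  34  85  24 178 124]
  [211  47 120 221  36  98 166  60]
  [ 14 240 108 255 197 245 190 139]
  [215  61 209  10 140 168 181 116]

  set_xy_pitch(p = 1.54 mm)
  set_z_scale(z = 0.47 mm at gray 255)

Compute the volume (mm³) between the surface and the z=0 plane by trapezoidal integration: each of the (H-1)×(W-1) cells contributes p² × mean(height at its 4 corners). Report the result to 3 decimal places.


19.128

height_mm = gray/255 × 0.47; cell vol = 1.54² × mean(4 corners)
unit = 1.54² × 0.47 / (4×255) = 0.0010928 mm³ per gray-sum
row 0: Σ corner-gray over 7 cells = 2877  → 3.1440
row 1: Σ corner-gray over 7 cells = 2780  → 3.0380
row 2: Σ corner-gray over 7 cells = 3085  → 3.3713
row 3: Σ corner-gray over 7 cells = 4270  → 4.6662
row 4: Σ corner-gray over 7 cells = 4492  → 4.9088
Σ rows: total corner-gray = 17504  → 19.1283 mm³


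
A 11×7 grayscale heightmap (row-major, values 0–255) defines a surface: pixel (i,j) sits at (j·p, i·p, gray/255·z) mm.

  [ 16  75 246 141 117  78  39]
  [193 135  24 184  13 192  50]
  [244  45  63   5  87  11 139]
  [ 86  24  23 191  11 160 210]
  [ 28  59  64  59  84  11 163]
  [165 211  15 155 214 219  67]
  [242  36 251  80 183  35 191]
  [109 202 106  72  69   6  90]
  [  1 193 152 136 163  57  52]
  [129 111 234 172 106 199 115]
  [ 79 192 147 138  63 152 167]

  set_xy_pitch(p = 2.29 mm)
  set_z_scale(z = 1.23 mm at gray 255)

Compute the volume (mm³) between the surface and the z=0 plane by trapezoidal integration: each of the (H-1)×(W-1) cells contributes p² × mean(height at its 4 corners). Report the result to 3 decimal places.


height_mm = gray/255 × 1.23; cell vol = 2.29² × mean(4 corners)
unit = 2.29² × 1.23 / (4×255) = 0.00632377 mm³ per gray-sum
row 0: Σ corner-gray over 6 cells = 2708  → 17.1248
row 1: Σ corner-gray over 6 cells = 2144  → 13.5582
row 2: Σ corner-gray over 6 cells = 1919  → 12.1353
row 3: Σ corner-gray over 6 cells = 1859  → 11.7559
row 4: Σ corner-gray over 6 cells = 2605  → 16.4734
row 5: Σ corner-gray over 6 cells = 3463  → 21.8992
row 6: Σ corner-gray over 6 cells = 2712  → 17.1501
row 7: Σ corner-gray over 6 cells = 2564  → 16.2141
row 8: Σ corner-gray over 6 cells = 3343  → 21.1404
row 9: Σ corner-gray over 6 cells = 3518  → 22.2470
Σ rows: total corner-gray = 26835  → 169.6983 mm³

169.698


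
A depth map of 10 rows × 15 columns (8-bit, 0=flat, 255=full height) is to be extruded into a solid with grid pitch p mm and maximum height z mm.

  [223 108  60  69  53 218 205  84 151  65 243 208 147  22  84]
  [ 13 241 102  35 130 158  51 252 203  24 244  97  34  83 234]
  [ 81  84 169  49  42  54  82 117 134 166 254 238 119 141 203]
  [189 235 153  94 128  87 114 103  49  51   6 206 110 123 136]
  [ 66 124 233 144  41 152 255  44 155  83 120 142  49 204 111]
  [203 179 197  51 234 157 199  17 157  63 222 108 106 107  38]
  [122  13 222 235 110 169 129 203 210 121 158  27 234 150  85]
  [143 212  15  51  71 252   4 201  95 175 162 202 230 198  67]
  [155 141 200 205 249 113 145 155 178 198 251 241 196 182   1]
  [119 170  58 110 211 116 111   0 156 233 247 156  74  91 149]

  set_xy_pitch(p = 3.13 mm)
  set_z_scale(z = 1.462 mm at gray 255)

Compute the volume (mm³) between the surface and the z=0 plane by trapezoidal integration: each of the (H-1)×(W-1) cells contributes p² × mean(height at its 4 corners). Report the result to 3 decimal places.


height_mm = gray/255 × 1.462; cell vol = 3.13² × mean(4 corners)
unit = 3.13² × 1.462 / (4×255) = 0.0140422 mm³ per gray-sum
row 0: Σ corner-gray over 14 cells = 7128  → 100.0930
row 1: Σ corner-gray over 14 cells = 7137  → 100.2193
row 2: Σ corner-gray over 14 cells = 6825  → 95.8382
row 3: Σ corner-gray over 14 cells = 6912  → 97.0598
row 4: Σ corner-gray over 14 cells = 7504  → 105.3728
row 5: Σ corner-gray over 14 cells = 8004  → 112.3940
row 6: Σ corner-gray over 14 cells = 8115  → 113.9526
row 7: Σ corner-gray over 14 cells = 9010  → 126.5204
row 8: Σ corner-gray over 14 cells = 8798  → 123.5435
Σ rows: total corner-gray = 69433  → 974.9937 mm³

974.994


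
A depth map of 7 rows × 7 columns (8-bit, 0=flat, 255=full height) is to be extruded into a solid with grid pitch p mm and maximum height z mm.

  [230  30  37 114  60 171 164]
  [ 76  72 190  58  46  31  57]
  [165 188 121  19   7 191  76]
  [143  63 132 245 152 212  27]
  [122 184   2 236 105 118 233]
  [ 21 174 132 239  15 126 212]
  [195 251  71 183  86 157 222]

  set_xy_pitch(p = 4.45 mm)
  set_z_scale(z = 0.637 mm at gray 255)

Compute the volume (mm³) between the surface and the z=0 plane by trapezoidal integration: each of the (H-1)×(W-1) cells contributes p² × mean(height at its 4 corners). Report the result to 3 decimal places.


217.991

height_mm = gray/255 × 0.637; cell vol = 4.45² × mean(4 corners)
unit = 4.45² × 0.637 / (4×255) = 0.0123669 mm³ per gray-sum
row 0: Σ corner-gray over 6 cells = 2145  → 26.5269
row 1: Σ corner-gray over 6 cells = 2220  → 27.4544
row 2: Σ corner-gray over 6 cells = 3071  → 37.9786
row 3: Σ corner-gray over 6 cells = 3423  → 42.3317
row 4: Σ corner-gray over 6 cells = 3250  → 40.1923
row 5: Σ corner-gray over 6 cells = 3518  → 43.5066
Σ rows: total corner-gray = 17627  → 217.9906 mm³


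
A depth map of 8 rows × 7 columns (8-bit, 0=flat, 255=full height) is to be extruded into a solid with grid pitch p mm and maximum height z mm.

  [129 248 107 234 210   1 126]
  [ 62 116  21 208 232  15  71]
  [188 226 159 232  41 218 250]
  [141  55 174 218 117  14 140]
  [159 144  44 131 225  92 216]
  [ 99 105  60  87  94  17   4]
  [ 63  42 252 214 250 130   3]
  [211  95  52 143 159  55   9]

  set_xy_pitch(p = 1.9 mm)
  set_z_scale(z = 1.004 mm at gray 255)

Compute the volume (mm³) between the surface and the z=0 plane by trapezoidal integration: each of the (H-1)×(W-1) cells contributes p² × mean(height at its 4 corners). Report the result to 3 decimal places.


height_mm = gray/255 × 1.004; cell vol = 1.9² × mean(4 corners)
unit = 1.9² × 1.004 / (4×255) = 0.00355337 mm³ per gray-sum
row 0: Σ corner-gray over 6 cells = 3172  → 11.2713
row 1: Σ corner-gray over 6 cells = 3507  → 12.4617
row 2: Σ corner-gray over 6 cells = 3627  → 12.8881
row 3: Σ corner-gray over 6 cells = 3084  → 10.9586
row 4: Σ corner-gray over 6 cells = 2476  → 8.7982
row 5: Σ corner-gray over 6 cells = 2671  → 9.4911
row 6: Σ corner-gray over 6 cells = 3070  → 10.9089
Σ rows: total corner-gray = 21607  → 76.7777 mm³

76.778


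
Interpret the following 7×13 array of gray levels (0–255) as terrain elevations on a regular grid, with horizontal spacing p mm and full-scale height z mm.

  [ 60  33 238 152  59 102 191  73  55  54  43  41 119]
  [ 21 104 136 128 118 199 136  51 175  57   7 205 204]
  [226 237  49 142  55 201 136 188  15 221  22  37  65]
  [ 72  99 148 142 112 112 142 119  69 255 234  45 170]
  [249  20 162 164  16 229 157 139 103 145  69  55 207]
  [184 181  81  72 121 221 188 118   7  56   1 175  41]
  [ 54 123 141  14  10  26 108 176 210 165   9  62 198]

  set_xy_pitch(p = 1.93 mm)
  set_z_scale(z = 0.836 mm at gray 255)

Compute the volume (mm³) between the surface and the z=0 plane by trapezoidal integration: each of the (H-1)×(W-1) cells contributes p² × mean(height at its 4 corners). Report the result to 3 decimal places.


height_mm = gray/255 × 0.836; cell vol = 1.93² × mean(4 corners)
unit = 1.93² × 0.836 / (4×255) = 0.00305296 mm³ per gray-sum
row 0: Σ corner-gray over 12 cells = 5118  → 15.6250
row 1: Σ corner-gray over 12 cells = 5754  → 17.5667
row 2: Σ corner-gray over 12 cells = 6093  → 18.6017
row 3: Σ corner-gray over 12 cells = 6170  → 18.8367
row 4: Σ corner-gray over 12 cells = 5641  → 17.2217
row 5: Σ corner-gray over 12 cells = 5007  → 15.2862
Σ rows: total corner-gray = 33783  → 103.1381 mm³

103.138


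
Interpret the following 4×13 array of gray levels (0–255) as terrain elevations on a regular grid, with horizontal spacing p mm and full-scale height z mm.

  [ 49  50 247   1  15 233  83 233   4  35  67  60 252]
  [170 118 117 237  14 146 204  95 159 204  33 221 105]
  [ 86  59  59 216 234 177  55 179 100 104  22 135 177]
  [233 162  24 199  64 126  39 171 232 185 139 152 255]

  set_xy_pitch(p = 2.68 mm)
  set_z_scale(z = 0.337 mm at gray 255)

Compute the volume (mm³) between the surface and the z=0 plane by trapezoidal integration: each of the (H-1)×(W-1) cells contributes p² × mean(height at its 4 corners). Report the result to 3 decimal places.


height_mm = gray/255 × 0.337; cell vol = 2.68² × mean(4 corners)
unit = 2.68² × 0.337 / (4×255) = 0.00237301 mm³ per gray-sum
row 0: Σ corner-gray over 12 cells = 5728  → 13.5926
row 1: Σ corner-gray over 12 cells = 6314  → 14.9832
row 2: Σ corner-gray over 12 cells = 6417  → 15.2276
Σ rows: total corner-gray = 18459  → 43.8034 mm³

43.803


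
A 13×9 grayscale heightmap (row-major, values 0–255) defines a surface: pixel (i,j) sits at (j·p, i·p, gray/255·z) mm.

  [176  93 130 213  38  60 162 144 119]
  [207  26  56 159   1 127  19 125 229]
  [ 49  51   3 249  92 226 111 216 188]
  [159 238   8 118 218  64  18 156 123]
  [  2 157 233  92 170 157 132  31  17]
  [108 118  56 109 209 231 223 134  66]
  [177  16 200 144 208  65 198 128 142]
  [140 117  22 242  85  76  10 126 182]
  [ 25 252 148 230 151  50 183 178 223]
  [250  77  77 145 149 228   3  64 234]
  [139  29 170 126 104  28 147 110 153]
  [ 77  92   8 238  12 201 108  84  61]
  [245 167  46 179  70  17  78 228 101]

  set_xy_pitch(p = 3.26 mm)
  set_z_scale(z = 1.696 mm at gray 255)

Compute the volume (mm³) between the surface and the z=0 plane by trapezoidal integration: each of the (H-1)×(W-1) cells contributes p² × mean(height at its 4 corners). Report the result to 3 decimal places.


834.795

height_mm = gray/255 × 1.696; cell vol = 3.26² × mean(4 corners)
unit = 3.26² × 1.696 / (4×255) = 0.017671 mm³ per gray-sum
row 0: Σ corner-gray over 8 cells = 3437  → 60.7352
row 1: Σ corner-gray over 8 cells = 3595  → 63.5272
row 2: Σ corner-gray over 8 cells = 4055  → 71.6559
row 3: Σ corner-gray over 8 cells = 3885  → 68.6518
row 4: Σ corner-gray over 8 cells = 4297  → 75.9322
row 5: Σ corner-gray over 8 cells = 4571  → 80.7741
row 6: Σ corner-gray over 8 cells = 3915  → 69.1819
row 7: Σ corner-gray over 8 cells = 4310  → 76.1620
row 8: Σ corner-gray over 8 cells = 4602  → 81.3219
row 9: Σ corner-gray over 8 cells = 3690  → 65.2060
row 10: Σ corner-gray over 8 cells = 3344  → 59.0918
row 11: Σ corner-gray over 8 cells = 3540  → 62.5553
Σ rows: total corner-gray = 47241  → 834.7952 mm³


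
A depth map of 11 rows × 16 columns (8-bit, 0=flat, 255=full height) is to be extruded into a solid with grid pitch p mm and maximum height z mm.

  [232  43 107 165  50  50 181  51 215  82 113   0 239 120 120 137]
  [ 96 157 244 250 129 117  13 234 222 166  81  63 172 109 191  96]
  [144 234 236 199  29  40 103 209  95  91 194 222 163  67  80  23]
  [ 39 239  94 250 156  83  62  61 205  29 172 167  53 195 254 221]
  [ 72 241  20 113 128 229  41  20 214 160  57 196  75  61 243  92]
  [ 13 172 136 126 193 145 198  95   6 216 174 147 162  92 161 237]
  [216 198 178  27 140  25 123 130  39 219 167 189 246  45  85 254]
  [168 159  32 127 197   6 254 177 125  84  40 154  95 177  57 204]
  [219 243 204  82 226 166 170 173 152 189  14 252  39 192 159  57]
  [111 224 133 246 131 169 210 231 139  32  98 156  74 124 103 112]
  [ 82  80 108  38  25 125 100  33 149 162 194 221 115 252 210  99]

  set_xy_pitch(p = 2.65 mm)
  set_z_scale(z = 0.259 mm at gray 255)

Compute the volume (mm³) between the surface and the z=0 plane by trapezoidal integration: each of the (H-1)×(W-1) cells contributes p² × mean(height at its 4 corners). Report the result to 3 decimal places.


148.185

height_mm = gray/255 × 0.259; cell vol = 2.65² × mean(4 corners)
unit = 2.65² × 0.259 / (4×255) = 0.00178316 mm³ per gray-sum
row 0: Σ corner-gray over 15 cells = 7929  → 14.1387
row 1: Σ corner-gray over 15 cells = 8579  → 15.2978
row 2: Σ corner-gray over 15 cells = 8391  → 14.9625
row 3: Σ corner-gray over 15 cells = 8060  → 14.3723
row 4: Σ corner-gray over 15 cells = 8056  → 14.3652
row 5: Σ corner-gray over 15 cells = 8388  → 14.9572
row 6: Σ corner-gray over 15 cells = 7832  → 13.9657
row 7: Σ corner-gray over 15 cells = 8538  → 15.2247
row 8: Σ corner-gray over 15 cells = 9161  → 16.3356
row 9: Σ corner-gray over 15 cells = 8168  → 14.5649
Σ rows: total corner-gray = 83102  → 148.1845 mm³


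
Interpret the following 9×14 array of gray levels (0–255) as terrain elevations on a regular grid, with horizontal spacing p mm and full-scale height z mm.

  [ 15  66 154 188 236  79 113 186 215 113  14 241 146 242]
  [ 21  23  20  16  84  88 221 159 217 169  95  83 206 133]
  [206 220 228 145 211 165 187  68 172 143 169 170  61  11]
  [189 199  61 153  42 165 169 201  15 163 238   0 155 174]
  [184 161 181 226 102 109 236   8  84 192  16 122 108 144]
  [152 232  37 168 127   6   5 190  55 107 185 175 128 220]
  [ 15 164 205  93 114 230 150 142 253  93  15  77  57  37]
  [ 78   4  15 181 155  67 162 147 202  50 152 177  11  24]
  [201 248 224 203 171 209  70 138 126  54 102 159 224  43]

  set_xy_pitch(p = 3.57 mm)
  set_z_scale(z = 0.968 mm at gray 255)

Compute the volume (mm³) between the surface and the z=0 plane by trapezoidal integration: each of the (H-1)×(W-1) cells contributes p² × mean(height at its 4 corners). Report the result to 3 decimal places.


height_mm = gray/255 × 0.968; cell vol = 3.57² × mean(4 corners)
unit = 3.57² × 0.968 / (4×255) = 0.0120952 mm³ per gray-sum
row 0: Σ corner-gray over 13 cells = 6675  → 80.7352
row 1: Σ corner-gray over 13 cells = 7011  → 84.7992
row 2: Σ corner-gray over 13 cells = 7580  → 91.6813
row 3: Σ corner-gray over 13 cells = 6903  → 83.4929
row 4: Σ corner-gray over 13 cells = 6620  → 80.0700
row 5: Σ corner-gray over 13 cells = 6440  → 77.8928
row 6: Σ corner-gray over 13 cells = 5986  → 72.4016
row 7: Σ corner-gray over 13 cells = 6848  → 82.8277
Σ rows: total corner-gray = 54063  → 653.9006 mm³

653.901


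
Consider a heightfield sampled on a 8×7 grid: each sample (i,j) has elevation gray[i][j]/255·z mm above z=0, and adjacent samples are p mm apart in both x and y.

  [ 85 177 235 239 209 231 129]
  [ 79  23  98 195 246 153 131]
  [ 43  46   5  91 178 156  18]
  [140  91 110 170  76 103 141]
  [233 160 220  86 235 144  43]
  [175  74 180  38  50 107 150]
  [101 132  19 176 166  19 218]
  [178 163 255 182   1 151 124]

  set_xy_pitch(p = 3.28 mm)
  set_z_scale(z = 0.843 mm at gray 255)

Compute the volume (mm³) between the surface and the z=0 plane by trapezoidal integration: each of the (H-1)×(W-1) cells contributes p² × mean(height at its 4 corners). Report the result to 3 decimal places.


height_mm = gray/255 × 0.843; cell vol = 3.28² × mean(4 corners)
unit = 3.28² × 0.843 / (4×255) = 0.0088915 mm³ per gray-sum
row 0: Σ corner-gray over 6 cells = 4036  → 35.8861
row 1: Σ corner-gray over 6 cells = 2653  → 23.5892
row 2: Σ corner-gray over 6 cells = 2394  → 21.2863
row 3: Σ corner-gray over 6 cells = 3347  → 29.7599
row 4: Σ corner-gray over 6 cells = 3189  → 28.3550
row 5: Σ corner-gray over 6 cells = 2566  → 22.8156
row 6: Σ corner-gray over 6 cells = 3149  → 27.9993
Σ rows: total corner-gray = 21334  → 189.6913 mm³

189.691


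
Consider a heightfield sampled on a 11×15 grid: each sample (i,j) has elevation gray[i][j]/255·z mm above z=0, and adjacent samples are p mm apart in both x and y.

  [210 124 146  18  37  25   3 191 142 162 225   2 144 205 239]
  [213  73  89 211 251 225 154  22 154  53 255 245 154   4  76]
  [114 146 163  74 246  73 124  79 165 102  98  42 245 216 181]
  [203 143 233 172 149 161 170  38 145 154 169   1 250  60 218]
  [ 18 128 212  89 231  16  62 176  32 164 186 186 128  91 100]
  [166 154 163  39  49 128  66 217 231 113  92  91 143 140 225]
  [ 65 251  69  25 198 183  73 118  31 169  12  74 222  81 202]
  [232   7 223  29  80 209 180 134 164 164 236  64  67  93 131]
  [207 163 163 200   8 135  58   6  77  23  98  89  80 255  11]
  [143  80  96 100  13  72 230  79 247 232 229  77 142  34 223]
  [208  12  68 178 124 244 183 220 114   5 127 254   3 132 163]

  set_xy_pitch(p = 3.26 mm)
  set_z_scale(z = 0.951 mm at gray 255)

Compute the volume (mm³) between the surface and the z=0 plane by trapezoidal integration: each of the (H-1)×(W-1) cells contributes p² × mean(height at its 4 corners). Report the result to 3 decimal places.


716.992

height_mm = gray/255 × 0.951; cell vol = 3.26² × mean(4 corners)
unit = 3.26² × 0.951 / (4×255) = 0.00990867 mm³ per gray-sum
row 0: Σ corner-gray over 14 cells = 7366  → 72.9873
row 1: Σ corner-gray over 14 cells = 7910  → 78.3776
row 2: Σ corner-gray over 14 cells = 7952  → 78.7938
row 3: Σ corner-gray over 14 cells = 7631  → 75.6131
row 4: Σ corner-gray over 14 cells = 7163  → 70.9758
row 5: Σ corner-gray over 14 cells = 6922  → 68.5878
row 6: Σ corner-gray over 14 cells = 6942  → 68.7860
row 7: Σ corner-gray over 14 cells = 6591  → 65.3081
row 8: Σ corner-gray over 14 cells = 6556  → 64.9613
row 9: Σ corner-gray over 14 cells = 7327  → 72.6009
Σ rows: total corner-gray = 72360  → 716.9917 mm³


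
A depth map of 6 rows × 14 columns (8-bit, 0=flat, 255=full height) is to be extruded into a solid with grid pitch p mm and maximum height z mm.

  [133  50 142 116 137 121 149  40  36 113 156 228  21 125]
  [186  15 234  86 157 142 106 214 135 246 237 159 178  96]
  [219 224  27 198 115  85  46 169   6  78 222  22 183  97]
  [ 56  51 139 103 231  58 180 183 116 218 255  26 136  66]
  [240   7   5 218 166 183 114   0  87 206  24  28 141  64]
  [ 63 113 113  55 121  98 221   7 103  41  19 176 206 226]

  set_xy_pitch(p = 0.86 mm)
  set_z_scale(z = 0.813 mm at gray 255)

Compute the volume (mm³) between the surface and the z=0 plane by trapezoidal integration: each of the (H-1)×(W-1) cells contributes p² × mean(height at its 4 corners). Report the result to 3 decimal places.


height_mm = gray/255 × 0.813; cell vol = 0.86² × mean(4 corners)
unit = 0.86² × 0.813 / (4×255) = 0.000589505 mm³ per gray-sum
row 0: Σ corner-gray over 13 cells = 6976  → 4.1124
row 1: Σ corner-gray over 13 cells = 7166  → 4.2244
row 2: Σ corner-gray over 13 cells = 6580  → 3.8789
row 3: Σ corner-gray over 13 cells = 6176  → 3.6408
row 4: Σ corner-gray over 13 cells = 5497  → 3.2405
Σ rows: total corner-gray = 32395  → 19.0970 mm³

19.097


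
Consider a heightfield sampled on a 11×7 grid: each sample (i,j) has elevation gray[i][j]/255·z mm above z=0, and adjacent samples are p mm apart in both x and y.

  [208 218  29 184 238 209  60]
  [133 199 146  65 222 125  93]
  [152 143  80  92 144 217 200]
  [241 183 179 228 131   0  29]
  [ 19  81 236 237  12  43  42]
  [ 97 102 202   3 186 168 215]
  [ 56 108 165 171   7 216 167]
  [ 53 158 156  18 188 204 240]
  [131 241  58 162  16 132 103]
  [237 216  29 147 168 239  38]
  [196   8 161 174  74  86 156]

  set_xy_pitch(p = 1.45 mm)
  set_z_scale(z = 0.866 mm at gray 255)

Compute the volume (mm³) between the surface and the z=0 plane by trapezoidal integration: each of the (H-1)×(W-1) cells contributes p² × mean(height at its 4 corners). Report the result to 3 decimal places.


height_mm = gray/255 × 0.866; cell vol = 1.45² × mean(4 corners)
unit = 1.45² × 0.866 / (4×255) = 0.00178506 mm³ per gray-sum
row 0: Σ corner-gray over 6 cells = 3764  → 6.7190
row 1: Σ corner-gray over 6 cells = 3444  → 6.1478
row 2: Σ corner-gray over 6 cells = 3416  → 6.0978
row 3: Σ corner-gray over 6 cells = 2991  → 5.3391
row 4: Σ corner-gray over 6 cells = 2913  → 5.1999
row 5: Σ corner-gray over 6 cells = 3191  → 5.6961
row 6: Σ corner-gray over 6 cells = 3298  → 5.8871
row 7: Σ corner-gray over 6 cells = 3193  → 5.6997
row 8: Σ corner-gray over 6 cells = 3325  → 5.9353
row 9: Σ corner-gray over 6 cells = 3231  → 5.7675
Σ rows: total corner-gray = 32766  → 58.4894 mm³

58.489


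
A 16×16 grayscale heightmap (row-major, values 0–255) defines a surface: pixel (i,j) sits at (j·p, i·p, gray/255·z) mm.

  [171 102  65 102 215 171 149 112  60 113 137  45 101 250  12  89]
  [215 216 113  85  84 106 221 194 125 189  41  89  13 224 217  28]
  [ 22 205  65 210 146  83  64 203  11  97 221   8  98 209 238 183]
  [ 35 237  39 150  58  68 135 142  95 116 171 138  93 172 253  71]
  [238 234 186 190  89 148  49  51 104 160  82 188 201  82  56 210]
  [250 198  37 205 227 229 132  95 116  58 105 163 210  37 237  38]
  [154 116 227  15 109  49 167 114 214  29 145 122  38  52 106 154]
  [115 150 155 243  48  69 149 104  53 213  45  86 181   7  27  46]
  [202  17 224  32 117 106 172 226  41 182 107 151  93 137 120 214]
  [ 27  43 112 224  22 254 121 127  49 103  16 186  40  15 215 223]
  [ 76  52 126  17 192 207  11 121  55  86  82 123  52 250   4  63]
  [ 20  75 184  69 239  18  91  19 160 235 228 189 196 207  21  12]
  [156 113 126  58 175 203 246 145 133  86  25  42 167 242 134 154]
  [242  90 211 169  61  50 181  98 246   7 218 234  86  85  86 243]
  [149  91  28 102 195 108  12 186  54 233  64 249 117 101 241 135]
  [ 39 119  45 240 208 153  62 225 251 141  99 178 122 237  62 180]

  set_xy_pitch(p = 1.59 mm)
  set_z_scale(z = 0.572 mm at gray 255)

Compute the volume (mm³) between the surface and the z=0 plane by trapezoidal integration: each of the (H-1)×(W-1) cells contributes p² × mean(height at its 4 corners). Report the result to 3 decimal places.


161.326

height_mm = gray/255 × 0.572; cell vol = 1.59² × mean(4 corners)
unit = 1.59² × 0.572 / (4×255) = 0.00141772 mm³ per gray-sum
row 0: Σ corner-gray over 15 cells = 7605  → 10.7818
row 1: Σ corner-gray over 15 cells = 7998  → 11.3389
row 2: Σ corner-gray over 15 cells = 7761  → 11.0029
row 3: Σ corner-gray over 15 cells = 7928  → 11.2397
row 4: Σ corner-gray over 15 cells = 8474  → 12.0137
row 5: Σ corner-gray over 15 cells = 7700  → 10.9164
row 6: Σ corner-gray over 15 cells = 6535  → 9.2648
row 7: Σ corner-gray over 15 cells = 7087  → 10.0474
row 8: Σ corner-gray over 15 cells = 7170  → 10.1650
row 9: Σ corner-gray over 15 cells = 6199  → 8.7884
row 10: Σ corner-gray over 15 cells = 6789  → 9.6249
row 11: Σ corner-gray over 15 cells = 7994  → 11.3332
row 12: Σ corner-gray over 15 cells = 8229  → 11.6664
row 13: Σ corner-gray over 15 cells = 7975  → 11.3063
row 14: Σ corner-gray over 15 cells = 8349  → 11.8365
Σ rows: total corner-gray = 113793  → 161.3265 mm³


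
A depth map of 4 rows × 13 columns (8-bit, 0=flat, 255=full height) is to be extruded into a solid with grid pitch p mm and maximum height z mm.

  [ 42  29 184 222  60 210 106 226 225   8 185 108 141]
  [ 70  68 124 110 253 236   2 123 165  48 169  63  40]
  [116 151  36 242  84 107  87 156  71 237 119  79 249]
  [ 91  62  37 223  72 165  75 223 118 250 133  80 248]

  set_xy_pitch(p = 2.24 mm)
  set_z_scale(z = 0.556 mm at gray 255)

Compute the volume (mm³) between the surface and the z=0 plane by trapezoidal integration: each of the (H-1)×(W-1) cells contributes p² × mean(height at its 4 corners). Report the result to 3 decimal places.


height_mm = gray/255 × 0.556; cell vol = 2.24² × mean(4 corners)
unit = 2.24² × 0.556 / (4×255) = 0.00273508 mm³ per gray-sum
row 0: Σ corner-gray over 12 cells = 6141  → 16.7962
row 1: Σ corner-gray over 12 cells = 5935  → 16.2327
row 2: Σ corner-gray over 12 cells = 6318  → 17.2803
Σ rows: total corner-gray = 18394  → 50.3091 mm³

50.309


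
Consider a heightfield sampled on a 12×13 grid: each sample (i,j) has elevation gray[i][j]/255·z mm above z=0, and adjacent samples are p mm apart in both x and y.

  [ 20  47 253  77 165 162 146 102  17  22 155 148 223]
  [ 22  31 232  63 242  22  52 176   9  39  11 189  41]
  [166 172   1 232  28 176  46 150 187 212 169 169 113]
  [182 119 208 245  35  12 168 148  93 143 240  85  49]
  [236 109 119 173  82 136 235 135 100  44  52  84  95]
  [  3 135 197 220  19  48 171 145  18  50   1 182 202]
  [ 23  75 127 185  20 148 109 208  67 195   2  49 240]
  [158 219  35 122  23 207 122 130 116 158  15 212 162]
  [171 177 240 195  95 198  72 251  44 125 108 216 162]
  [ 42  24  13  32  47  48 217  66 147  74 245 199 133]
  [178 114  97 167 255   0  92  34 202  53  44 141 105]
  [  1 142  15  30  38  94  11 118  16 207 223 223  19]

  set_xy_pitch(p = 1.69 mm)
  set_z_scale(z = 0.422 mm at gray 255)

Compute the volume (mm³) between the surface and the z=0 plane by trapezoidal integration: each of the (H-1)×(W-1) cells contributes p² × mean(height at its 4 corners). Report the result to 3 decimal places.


73.960

height_mm = gray/255 × 0.422; cell vol = 1.69² × mean(4 corners)
unit = 1.69² × 0.422 / (4×255) = 0.00118164 mm³ per gray-sum
row 0: Σ corner-gray over 12 cells = 5026  → 5.9389
row 1: Σ corner-gray over 12 cells = 5558  → 6.5676
row 2: Σ corner-gray over 12 cells = 6586  → 7.7823
row 3: Σ corner-gray over 12 cells = 6092  → 7.1986
row 4: Σ corner-gray over 12 cells = 5446  → 6.4352
row 5: Σ corner-gray over 12 cells = 5210  → 6.1564
row 6: Σ corner-gray over 12 cells = 5671  → 6.7011
row 7: Σ corner-gray over 12 cells = 6813  → 8.0505
row 8: Σ corner-gray over 12 cells = 6174  → 7.2955
row 9: Σ corner-gray over 12 cells = 5080  → 6.0027
row 10: Σ corner-gray over 12 cells = 4935  → 5.8314
Σ rows: total corner-gray = 62591  → 73.9601 mm³


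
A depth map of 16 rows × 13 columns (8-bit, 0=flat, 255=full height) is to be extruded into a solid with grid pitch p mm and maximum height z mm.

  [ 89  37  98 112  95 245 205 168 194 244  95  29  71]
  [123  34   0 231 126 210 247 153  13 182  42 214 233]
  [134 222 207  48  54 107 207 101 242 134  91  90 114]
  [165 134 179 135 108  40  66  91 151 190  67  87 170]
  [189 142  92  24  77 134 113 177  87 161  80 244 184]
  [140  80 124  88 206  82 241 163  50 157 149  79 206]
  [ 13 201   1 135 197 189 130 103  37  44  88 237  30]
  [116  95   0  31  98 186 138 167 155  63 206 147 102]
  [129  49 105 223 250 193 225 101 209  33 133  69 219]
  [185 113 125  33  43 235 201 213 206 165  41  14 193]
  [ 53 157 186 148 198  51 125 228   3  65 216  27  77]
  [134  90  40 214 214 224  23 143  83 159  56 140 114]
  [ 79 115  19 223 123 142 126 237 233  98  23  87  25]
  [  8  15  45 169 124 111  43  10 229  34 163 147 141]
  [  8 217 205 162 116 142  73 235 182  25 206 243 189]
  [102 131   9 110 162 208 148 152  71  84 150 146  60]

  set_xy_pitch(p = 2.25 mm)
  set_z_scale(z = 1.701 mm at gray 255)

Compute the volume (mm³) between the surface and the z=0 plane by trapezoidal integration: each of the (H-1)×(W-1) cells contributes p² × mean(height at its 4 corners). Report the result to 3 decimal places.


height_mm = gray/255 × 1.701; cell vol = 2.25² × mean(4 corners)
unit = 2.25² × 1.701 / (4×255) = 0.00844246 mm³ per gray-sum
row 0: Σ corner-gray over 12 cells = 6464  → 54.5721
row 1: Σ corner-gray over 12 cells = 6514  → 54.9942
row 2: Σ corner-gray over 12 cells = 6085  → 51.3724
row 3: Σ corner-gray over 12 cells = 5866  → 49.5235
row 4: Σ corner-gray over 12 cells = 6219  → 52.5037
row 5: Σ corner-gray over 12 cells = 5951  → 50.2411
row 6: Σ corner-gray over 12 cells = 5557  → 46.9148
row 7: Σ corner-gray over 12 cells = 6318  → 53.3395
row 8: Σ corner-gray over 12 cells = 6684  → 56.4294
row 9: Σ corner-gray over 12 cells = 6094  → 51.4484
row 10: Σ corner-gray over 12 cells = 5958  → 50.3002
row 11: Σ corner-gray over 12 cells = 5976  → 50.4522
row 12: Σ corner-gray over 12 cells = 5285  → 44.6184
row 13: Σ corner-gray over 12 cells = 6138  → 51.8198
row 14: Σ corner-gray over 12 cells = 6713  → 56.6743
Σ rows: total corner-gray = 91822  → 775.2039 mm³

775.204


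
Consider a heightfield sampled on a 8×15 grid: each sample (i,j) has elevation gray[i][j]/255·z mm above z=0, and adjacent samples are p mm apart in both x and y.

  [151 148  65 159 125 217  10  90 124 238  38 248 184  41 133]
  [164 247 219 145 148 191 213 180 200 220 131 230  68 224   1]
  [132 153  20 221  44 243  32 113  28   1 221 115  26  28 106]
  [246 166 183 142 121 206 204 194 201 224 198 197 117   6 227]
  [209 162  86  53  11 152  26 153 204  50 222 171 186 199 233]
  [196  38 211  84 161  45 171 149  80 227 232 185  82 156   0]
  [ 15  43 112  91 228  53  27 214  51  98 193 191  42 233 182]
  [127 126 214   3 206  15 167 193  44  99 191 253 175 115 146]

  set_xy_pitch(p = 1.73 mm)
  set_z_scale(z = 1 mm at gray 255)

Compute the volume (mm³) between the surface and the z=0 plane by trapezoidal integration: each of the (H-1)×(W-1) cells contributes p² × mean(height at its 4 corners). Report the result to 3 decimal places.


159.982

height_mm = gray/255 × 1; cell vol = 1.73² × mean(4 corners)
unit = 1.73² × 1 / (4×255) = 0.00293422 mm³ per gray-sum
row 0: Σ corner-gray over 14 cells = 8655  → 25.3956
row 1: Σ corner-gray over 14 cells = 7725  → 22.6668
row 2: Σ corner-gray over 14 cells = 7519  → 22.0624
row 3: Σ corner-gray over 14 cells = 8583  → 25.1844
row 4: Σ corner-gray over 14 cells = 7630  → 22.3881
row 5: Σ corner-gray over 14 cells = 7187  → 21.0882
row 6: Σ corner-gray over 14 cells = 7224  → 21.1968
Σ rows: total corner-gray = 54523  → 159.9822 mm³


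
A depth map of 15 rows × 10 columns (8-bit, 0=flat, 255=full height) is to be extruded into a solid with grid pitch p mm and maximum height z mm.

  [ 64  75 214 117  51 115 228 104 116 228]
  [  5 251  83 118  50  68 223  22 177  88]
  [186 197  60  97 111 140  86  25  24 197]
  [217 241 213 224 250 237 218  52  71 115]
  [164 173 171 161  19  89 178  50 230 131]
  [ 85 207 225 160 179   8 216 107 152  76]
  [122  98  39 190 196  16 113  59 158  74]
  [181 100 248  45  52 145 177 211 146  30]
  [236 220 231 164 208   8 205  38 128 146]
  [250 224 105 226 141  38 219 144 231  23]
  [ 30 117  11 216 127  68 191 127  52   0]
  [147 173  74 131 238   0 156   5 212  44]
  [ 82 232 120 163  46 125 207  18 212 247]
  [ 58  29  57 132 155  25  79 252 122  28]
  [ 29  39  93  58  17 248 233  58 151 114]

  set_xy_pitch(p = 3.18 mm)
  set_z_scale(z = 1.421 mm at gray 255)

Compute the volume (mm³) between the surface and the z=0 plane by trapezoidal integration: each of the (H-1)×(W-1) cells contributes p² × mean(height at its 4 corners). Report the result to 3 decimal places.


930.158

height_mm = gray/255 × 1.421; cell vol = 3.18² × mean(4 corners)
unit = 3.18² × 1.421 / (4×255) = 0.014088 mm³ per gray-sum
row 0: Σ corner-gray over 9 cells = 4409  → 62.1138
row 1: Σ corner-gray over 9 cells = 3940  → 55.5066
row 2: Σ corner-gray over 9 cells = 5207  → 73.3560
row 3: Σ corner-gray over 9 cells = 5781  → 81.4425
row 4: Σ corner-gray over 9 cells = 5106  → 71.9331
row 5: Σ corner-gray over 9 cells = 4603  → 64.8469
row 6: Σ corner-gray over 9 cells = 4393  → 61.8884
row 7: Σ corner-gray over 9 cells = 5245  → 73.8914
row 8: Σ corner-gray over 9 cells = 5715  → 80.5127
row 9: Σ corner-gray over 9 cells = 4777  → 67.2982
row 10: Σ corner-gray over 9 cells = 4017  → 56.5913
row 11: Σ corner-gray over 9 cells = 4744  → 66.8333
row 12: Σ corner-gray over 9 cells = 4363  → 61.4658
row 13: Σ corner-gray over 9 cells = 3725  → 52.4777
Σ rows: total corner-gray = 66025  → 930.1576 mm³


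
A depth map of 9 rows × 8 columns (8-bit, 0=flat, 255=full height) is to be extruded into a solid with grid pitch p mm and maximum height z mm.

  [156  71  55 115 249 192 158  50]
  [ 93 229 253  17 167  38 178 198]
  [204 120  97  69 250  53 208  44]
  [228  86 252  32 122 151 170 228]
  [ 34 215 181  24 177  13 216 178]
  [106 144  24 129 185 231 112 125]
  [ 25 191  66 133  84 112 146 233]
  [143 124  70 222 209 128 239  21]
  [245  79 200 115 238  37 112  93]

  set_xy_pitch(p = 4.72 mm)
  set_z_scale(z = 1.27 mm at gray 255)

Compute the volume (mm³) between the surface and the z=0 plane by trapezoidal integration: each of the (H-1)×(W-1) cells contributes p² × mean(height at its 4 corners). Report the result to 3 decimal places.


height_mm = gray/255 × 1.27; cell vol = 4.72² × mean(4 corners)
unit = 4.72² × 1.27 / (4×255) = 0.0277388 mm³ per gray-sum
row 0: Σ corner-gray over 7 cells = 3941  → 109.3186
row 1: Σ corner-gray over 7 cells = 3897  → 108.0981
row 2: Σ corner-gray over 7 cells = 3924  → 108.8470
row 3: Σ corner-gray over 7 cells = 3946  → 109.4573
row 4: Σ corner-gray over 7 cells = 3745  → 103.8818
row 5: Σ corner-gray over 7 cells = 3603  → 99.9429
row 6: Σ corner-gray over 7 cells = 3870  → 107.3491
row 7: Σ corner-gray over 7 cells = 4048  → 112.2866
Σ rows: total corner-gray = 30974  → 859.1813 mm³

859.181


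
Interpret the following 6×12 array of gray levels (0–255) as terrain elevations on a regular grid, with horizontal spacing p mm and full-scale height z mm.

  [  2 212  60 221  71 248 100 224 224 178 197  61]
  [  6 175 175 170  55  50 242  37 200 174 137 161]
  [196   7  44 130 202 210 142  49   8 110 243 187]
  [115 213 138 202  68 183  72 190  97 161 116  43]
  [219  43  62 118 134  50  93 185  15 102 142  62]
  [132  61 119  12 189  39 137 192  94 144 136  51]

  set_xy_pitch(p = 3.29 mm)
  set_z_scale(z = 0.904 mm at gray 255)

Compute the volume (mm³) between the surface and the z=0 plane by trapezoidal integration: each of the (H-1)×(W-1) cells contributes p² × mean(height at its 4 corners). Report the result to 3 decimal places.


height_mm = gray/255 × 0.904; cell vol = 3.29² × mean(4 corners)
unit = 3.29² × 0.904 / (4×255) = 0.00959312 mm³ per gray-sum
row 0: Σ corner-gray over 11 cells = 6530  → 62.6431
row 1: Σ corner-gray over 11 cells = 5670  → 54.3930
row 2: Σ corner-gray over 11 cells = 5711  → 54.7863
row 3: Σ corner-gray over 11 cells = 5207  → 49.9514
row 4: Σ corner-gray over 11 cells = 4598  → 44.1092
Σ rows: total corner-gray = 27716  → 265.8830 mm³

265.883


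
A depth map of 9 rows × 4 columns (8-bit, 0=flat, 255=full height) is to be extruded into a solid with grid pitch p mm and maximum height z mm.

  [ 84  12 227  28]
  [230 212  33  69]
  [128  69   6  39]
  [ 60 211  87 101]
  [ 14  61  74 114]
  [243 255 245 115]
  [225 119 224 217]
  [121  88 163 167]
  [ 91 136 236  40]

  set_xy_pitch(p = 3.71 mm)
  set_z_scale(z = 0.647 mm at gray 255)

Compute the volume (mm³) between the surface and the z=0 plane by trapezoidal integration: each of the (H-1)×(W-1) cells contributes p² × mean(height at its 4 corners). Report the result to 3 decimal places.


109.475

height_mm = gray/255 × 0.647; cell vol = 3.71² × mean(4 corners)
unit = 3.71² × 0.647 / (4×255) = 0.00873076 mm³ per gray-sum
row 0: Σ corner-gray over 3 cells = 1379  → 12.0397
row 1: Σ corner-gray over 3 cells = 1106  → 9.6562
row 2: Σ corner-gray over 3 cells = 1074  → 9.3768
row 3: Σ corner-gray over 3 cells = 1155  → 10.0840
row 4: Σ corner-gray over 3 cells = 1756  → 15.3312
row 5: Σ corner-gray over 3 cells = 2486  → 21.7047
row 6: Σ corner-gray over 3 cells = 1918  → 16.7456
row 7: Σ corner-gray over 3 cells = 1665  → 14.5367
Σ rows: total corner-gray = 12539  → 109.4750 mm³


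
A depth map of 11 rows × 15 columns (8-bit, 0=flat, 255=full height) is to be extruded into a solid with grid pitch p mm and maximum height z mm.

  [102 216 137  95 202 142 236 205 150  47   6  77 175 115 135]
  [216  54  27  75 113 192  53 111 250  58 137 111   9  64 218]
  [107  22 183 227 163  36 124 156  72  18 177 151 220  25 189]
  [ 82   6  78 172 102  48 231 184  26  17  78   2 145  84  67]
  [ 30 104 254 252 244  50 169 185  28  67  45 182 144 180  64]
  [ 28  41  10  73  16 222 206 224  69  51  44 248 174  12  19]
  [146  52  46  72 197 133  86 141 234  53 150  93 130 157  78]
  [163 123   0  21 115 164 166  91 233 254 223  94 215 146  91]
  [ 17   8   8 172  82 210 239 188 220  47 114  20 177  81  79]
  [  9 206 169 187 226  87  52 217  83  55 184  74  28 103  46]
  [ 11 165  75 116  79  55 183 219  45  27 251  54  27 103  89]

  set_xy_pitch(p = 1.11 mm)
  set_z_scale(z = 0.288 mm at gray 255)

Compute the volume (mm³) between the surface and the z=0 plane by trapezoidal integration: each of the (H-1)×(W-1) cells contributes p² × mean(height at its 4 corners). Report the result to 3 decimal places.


22.864

height_mm = gray/255 × 0.288; cell vol = 1.11² × mean(4 corners)
unit = 1.11² × 0.288 / (4×255) = 0.000347887 mm³ per gray-sum
row 0: Σ corner-gray over 14 cells = 6785  → 2.3604
row 1: Σ corner-gray over 14 cells = 6386  → 2.2216
row 2: Σ corner-gray over 14 cells = 5939  → 2.0661
row 3: Σ corner-gray over 14 cells = 6397  → 2.2254
row 4: Σ corner-gray over 14 cells = 6729  → 2.3409
row 5: Σ corner-gray over 14 cells = 6139  → 2.1357
row 6: Σ corner-gray over 14 cells = 7256  → 2.5243
row 7: Σ corner-gray over 14 cells = 7172  → 2.4950
row 8: Σ corner-gray over 14 cells = 6625  → 2.3048
row 9: Σ corner-gray over 14 cells = 6295  → 2.1899
Σ rows: total corner-gray = 65723  → 22.8642 mm³


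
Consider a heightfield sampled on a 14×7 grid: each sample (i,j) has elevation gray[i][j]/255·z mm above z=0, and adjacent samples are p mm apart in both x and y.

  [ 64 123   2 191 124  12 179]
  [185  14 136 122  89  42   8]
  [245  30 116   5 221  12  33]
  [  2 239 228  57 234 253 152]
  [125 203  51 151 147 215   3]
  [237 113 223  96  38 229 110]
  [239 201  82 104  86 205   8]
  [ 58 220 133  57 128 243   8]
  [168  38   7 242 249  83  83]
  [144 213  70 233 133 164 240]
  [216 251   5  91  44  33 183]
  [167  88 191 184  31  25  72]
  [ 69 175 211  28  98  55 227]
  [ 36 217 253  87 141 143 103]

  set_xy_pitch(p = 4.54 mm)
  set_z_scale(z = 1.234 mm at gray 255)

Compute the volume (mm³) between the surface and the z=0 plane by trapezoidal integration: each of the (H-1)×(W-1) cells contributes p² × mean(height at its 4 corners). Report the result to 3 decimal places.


987.266

height_mm = gray/255 × 1.234; cell vol = 4.54² × mean(4 corners)
unit = 4.54² × 1.234 / (4×255) = 0.024936 mm³ per gray-sum
row 0: Σ corner-gray over 6 cells = 2146  → 53.5126
row 1: Σ corner-gray over 6 cells = 2045  → 50.9941
row 2: Σ corner-gray over 6 cells = 3222  → 80.3438
row 3: Σ corner-gray over 6 cells = 3838  → 95.7043
row 4: Σ corner-gray over 6 cells = 3407  → 84.9569
row 5: Σ corner-gray over 6 cells = 3348  → 83.4857
row 6: Σ corner-gray over 6 cells = 3231  → 80.5682
row 7: Σ corner-gray over 6 cells = 3117  → 77.7255
row 8: Σ corner-gray over 6 cells = 3499  → 87.2510
row 9: Σ corner-gray over 6 cells = 3257  → 81.2165
row 10: Σ corner-gray over 6 cells = 2524  → 62.9385
row 11: Σ corner-gray over 6 cells = 2707  → 67.5017
row 12: Σ corner-gray over 6 cells = 3251  → 81.0669
Σ rows: total corner-gray = 39592  → 987.2659 mm³


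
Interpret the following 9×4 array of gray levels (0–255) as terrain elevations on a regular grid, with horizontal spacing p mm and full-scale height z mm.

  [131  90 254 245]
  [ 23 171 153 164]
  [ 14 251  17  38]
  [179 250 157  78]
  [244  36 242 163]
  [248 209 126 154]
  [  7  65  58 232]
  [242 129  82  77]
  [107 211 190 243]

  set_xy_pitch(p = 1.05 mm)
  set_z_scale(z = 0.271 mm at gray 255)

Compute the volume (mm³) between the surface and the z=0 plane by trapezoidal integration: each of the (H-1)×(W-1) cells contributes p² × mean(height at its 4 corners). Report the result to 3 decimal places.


height_mm = gray/255 × 0.271; cell vol = 1.05² × mean(4 corners)
unit = 1.05² × 0.271 / (4×255) = 0.000292919 mm³ per gray-sum
row 0: Σ corner-gray over 3 cells = 1899  → 0.5563
row 1: Σ corner-gray over 3 cells = 1423  → 0.4168
row 2: Σ corner-gray over 3 cells = 1659  → 0.4860
row 3: Σ corner-gray over 3 cells = 2034  → 0.5958
row 4: Σ corner-gray over 3 cells = 2035  → 0.5961
row 5: Σ corner-gray over 3 cells = 1557  → 0.4561
row 6: Σ corner-gray over 3 cells = 1226  → 0.3591
row 7: Σ corner-gray over 3 cells = 1893  → 0.5545
Σ rows: total corner-gray = 13726  → 4.0206 mm³

4.021
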